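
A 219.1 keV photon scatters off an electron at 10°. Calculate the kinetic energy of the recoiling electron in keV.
1.4180 keV

By energy conservation: K_e = E_initial - E_final

First find the scattered photon energy:
Initial wavelength: λ = hc/E = 5.6588 pm
Compton shift: Δλ = λ_C(1 - cos(10°)) = 0.0369 pm
Final wavelength: λ' = 5.6588 + 0.0369 = 5.6957 pm
Final photon energy: E' = hc/λ' = 217.6820 keV

Electron kinetic energy:
K_e = E - E' = 219.1000 - 217.6820 = 1.4180 keV

(Intermediate values are shown rounded; full precision is carried through to the final answer.)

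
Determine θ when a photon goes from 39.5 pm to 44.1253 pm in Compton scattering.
155.00°

First find the wavelength shift:
Δλ = λ' - λ = 44.1253 - 39.5 = 4.6253 pm

Using Δλ = λ_C(1 - cos θ), with λ_C = h/(m_e·c) ≈ 2.42631024 pm:
cos θ = 1 - Δλ/λ_C
cos θ = 1 - 4.6253/2.42631024
cos θ = -0.906310

θ = arccos(-0.906310)
θ = 155.00°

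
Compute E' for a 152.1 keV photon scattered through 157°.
96.7777 keV

First convert energy to wavelength:
λ = hc/E, with hc ≈ 1239.842 keV·pm (i.e. 1239.842 eV·nm)

For E = 152.1 keV = 152100 eV:
λ = 1239.842 keV·pm / 152.1 keV
λ = 8.1515 pm

Calculate the Compton shift:
Δλ = λ_C(1 - cos(157°)) = 2.4263 × 1.9205
Δλ = 4.6597 pm

Final wavelength:
λ' = 8.1515 + 4.6597 = 12.8112 pm

Final energy:
E' = hc/λ' = 1239.842 / 12.8112 = 96.7777 keV

(Intermediate values are shown rounded; full precision is carried through to the final answer.)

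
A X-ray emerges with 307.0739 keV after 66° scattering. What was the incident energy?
477.1999 keV

Convert final energy to wavelength (hc ≈ 1239.842 keV·pm):
λ' = hc/E' = 1239.842 / 307.0739 = 4.0376 pm

Calculate the Compton shift:
Δλ = λ_C(1 - cos(66°))
Δλ = 2.4263 × (1 - cos(66°))
Δλ = 1.4394 pm

Initial wavelength:
λ = λ' - Δλ = 4.0376 - 1.4394 = 2.5982 pm

Initial energy:
E = hc/λ = 1239.842 / 2.5982 = 477.1999 keV

(Intermediate values are shown rounded; full precision is carried through to the final answer.)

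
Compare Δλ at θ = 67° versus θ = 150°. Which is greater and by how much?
150° produces the larger shift by a factor of 3.063

Calculate both shifts using Δλ = λ_C(1 - cos θ):

For θ₁ = 67°:
Δλ₁ = 2.4263 × (1 - cos(67°))
Δλ₁ = 2.4263 × 0.6093
Δλ₁ = 1.4783 pm

For θ₂ = 150°:
Δλ₂ = 2.4263 × (1 - cos(150°))
Δλ₂ = 2.4263 × 1.8660
Δλ₂ = 4.5276 pm

The 150° angle produces the larger shift.
Ratio: 4.5276/1.4783 = 3.063

(Intermediate values are shown rounded; full precision is carried through to the final answer.)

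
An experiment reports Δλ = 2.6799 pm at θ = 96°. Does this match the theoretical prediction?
Yes, consistent

Calculate the expected shift for θ = 96°:

Δλ_expected = λ_C(1 - cos(96°))
Δλ_expected = 2.4263 × (1 - cos(96°))
Δλ_expected = 2.4263 × 1.1045
Δλ_expected = 2.6799 pm

Given shift: 2.6799 pm
Expected shift: 2.6799 pm
Difference: 0.0000 pm

The values match. This is consistent with Compton scattering at the stated angle.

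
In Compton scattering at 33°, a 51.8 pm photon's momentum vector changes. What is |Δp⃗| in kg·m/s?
7.2394e-24 kg·m/s

Photon momentum magnitude is p = h/λ.

Initial momentum:
p₀ = h/λ = 6.6261e-34/5.1800e-11 = 1.2792e-23 kg·m/s

After scattering:
λ' = λ + Δλ = 51.8 + 0.3914 = 52.1914 pm
p' = h/λ' = 6.6261e-34/5.2191e-11 = 1.2696e-23 kg·m/s

Momentum is a vector; the scattered photon's direction makes angle θ = 33° with the incident direction. The magnitude of the vector change Δp⃗ = p⃗₀ − p⃗' is found from the law of cosines:
|Δp⃗|² = p₀² + p'² − 2p₀p'cos θ
|Δp⃗|² = (1.2792e-23)² + (1.2696e-23)² − 2·1.2792e-23·1.2696e-23·cos(33°)
|Δp⃗| = 7.2394e-24 kg·m/s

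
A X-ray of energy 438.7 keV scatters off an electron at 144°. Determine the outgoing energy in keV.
171.8325 keV

First convert energy to wavelength:
λ = hc/E, with hc ≈ 1239.842 keV·pm (i.e. 1239.842 eV·nm)

For E = 438.7 keV = 438700 eV:
λ = 1239.842 keV·pm / 438.7 keV
λ = 2.8262 pm

Calculate the Compton shift:
Δλ = λ_C(1 - cos(144°)) = 2.4263 × 1.8090
Δλ = 4.3892 pm

Final wavelength:
λ' = 2.8262 + 4.3892 = 7.2154 pm

Final energy:
E' = hc/λ' = 1239.842 / 7.2154 = 171.8325 keV

(Intermediate values are shown rounded; full precision is carried through to the final answer.)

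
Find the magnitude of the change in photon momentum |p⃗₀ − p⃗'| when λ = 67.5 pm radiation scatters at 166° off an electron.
1.8842e-23 kg·m/s

Photon momentum magnitude is p = h/λ.

Initial momentum:
p₀ = h/λ = 6.6261e-34/6.7500e-11 = 9.8164e-24 kg·m/s

After scattering:
λ' = λ + Δλ = 67.5 + 4.7805 = 72.2805 pm
p' = h/λ' = 6.6261e-34/7.2281e-11 = 9.1672e-24 kg·m/s

Momentum is a vector; the scattered photon's direction makes angle θ = 166° with the incident direction. The magnitude of the vector change Δp⃗ = p⃗₀ − p⃗' is found from the law of cosines:
|Δp⃗|² = p₀² + p'² − 2p₀p'cos θ
|Δp⃗|² = (9.8164e-24)² + (9.1672e-24)² − 2·9.8164e-24·9.1672e-24·cos(166°)
|Δp⃗| = 1.8842e-23 kg·m/s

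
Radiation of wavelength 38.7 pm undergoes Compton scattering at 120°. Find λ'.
42.3395 pm

Using the Compton formula: λ' = λ + λ_C(1 − cos θ)

For θ = 120°, cos θ = -1/2 (exact) = -0.5000, so:
1 − cos 120° = 1 − (-1/2) = 1.5000

Δλ = λ_C × 1.5000 = 2.4263 × 1.5000 = 3.6395 pm

λ' = 38.7 + 3.6395 = 42.3395 pm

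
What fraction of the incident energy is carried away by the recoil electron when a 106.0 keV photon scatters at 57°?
0.0863 (or 8.63%)

Calculate initial and final photon energies:

Initial: E₀ = 106.0 keV → λ₀ = 11.6966 pm
Compton shift: Δλ = 1.1048 pm
Final wavelength: λ' = 12.8015 pm
Final energy: E' = 96.8515 keV

Fractional energy loss:
(E₀ - E')/E₀ = (106.0000 - 96.8515)/106.0000
= 9.1485/106.0000
= 0.0863
= 8.63%

(Intermediate values are shown rounded; full precision is carried through to the final answer.)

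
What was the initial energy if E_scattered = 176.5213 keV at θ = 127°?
395.1999 keV

Convert final energy to wavelength (hc ≈ 1239.842 keV·pm):
λ' = hc/E' = 1239.842 / 176.5213 = 7.0238 pm

Calculate the Compton shift:
Δλ = λ_C(1 - cos(127°))
Δλ = 2.4263 × (1 - cos(127°))
Δλ = 3.8865 pm

Initial wavelength:
λ = λ' - Δλ = 7.0238 - 3.8865 = 3.1373 pm

Initial energy:
E = hc/λ = 1239.842 / 3.1373 = 395.1999 keV

(Intermediate values are shown rounded; full precision is carried through to the final answer.)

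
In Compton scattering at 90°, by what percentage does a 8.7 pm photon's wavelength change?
27.8886%

Calculate the Compton shift:
Δλ = λ_C(1 - cos(90°))
Δλ = 2.4263 × (1 - cos(90°))
Δλ = 2.4263 × 1.0000
Δλ = 2.4263 pm

Percentage change:
(Δλ/λ₀) × 100 = (2.4263/8.7) × 100
= 27.8886%

(Intermediate values are shown rounded; full precision is carried through to the final answer.)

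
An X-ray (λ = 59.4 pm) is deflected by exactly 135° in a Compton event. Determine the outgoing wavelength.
63.5420 pm

Using the Compton formula: λ' = λ + λ_C(1 − cos θ)

For θ = 135°, cos θ = -√2/2 (exact) ≈ -0.7071, so:
1 − cos 135° = 1 − (-√2/2) ≈ 1.7071

Δλ = λ_C × 1.7071 = 2.4263 × 1.7071 = 4.1420 pm

λ' = 59.4 + 4.1420 = 63.5420 pm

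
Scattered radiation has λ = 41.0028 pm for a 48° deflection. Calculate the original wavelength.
40.2000 pm

From λ' = λ + Δλ, we have λ = λ' - Δλ

First calculate the Compton shift:
Δλ = λ_C(1 - cos θ)
Δλ = 2.4263 × (1 - cos(48°))
Δλ = 2.4263 × 0.3309
Δλ = 0.8028 pm

Initial wavelength:
λ = λ' - Δλ
λ = 41.0028 - 0.8028
λ = 40.2000 pm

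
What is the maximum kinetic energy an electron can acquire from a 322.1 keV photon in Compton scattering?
179.6200 keV

Maximum energy transfer occurs at θ = 180° (backscattering).

Initial photon: E₀ = 322.1 keV → λ₀ = 3.8492 pm

Maximum Compton shift (at 180°):
Δλ_max = 2λ_C = 2 × 2.4263 = 4.8526 pm

Final wavelength:
λ' = 3.8492 + 4.8526 = 8.7019 pm

Minimum photon energy (maximum energy to electron):
E'_min = hc/λ' = 142.4800 keV

Maximum electron kinetic energy:
K_max = E₀ - E'_min = 322.1000 - 142.4800 = 179.6200 keV

(Intermediate values are shown rounded; full precision is carried through to the final answer.)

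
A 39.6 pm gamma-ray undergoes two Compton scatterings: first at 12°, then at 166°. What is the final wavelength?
44.4336 pm

Apply Compton shift twice:

First scattering at θ₁ = 12°:
Δλ₁ = λ_C(1 - cos(12°))
Δλ₁ = 2.4263 × 0.0219
Δλ₁ = 0.0530 pm

After first scattering:
λ₁ = 39.6 + 0.0530 = 39.6530 pm

Second scattering at θ₂ = 166°:
Δλ₂ = λ_C(1 - cos(166°))
Δλ₂ = 2.4263 × 1.9703
Δλ₂ = 4.7805 pm

Final wavelength:
λ₂ = 39.6530 + 4.7805 = 44.4336 pm

Total shift: Δλ_total = 0.0530 + 4.7805 = 4.8336 pm

(Intermediate values are shown rounded; full precision is carried through to the final answer.)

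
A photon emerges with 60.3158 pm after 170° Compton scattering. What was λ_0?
55.5000 pm

From λ' = λ + Δλ, we have λ = λ' - Δλ

First calculate the Compton shift:
Δλ = λ_C(1 - cos θ)
Δλ = 2.4263 × (1 - cos(170°))
Δλ = 2.4263 × 1.9848
Δλ = 4.8158 pm

Initial wavelength:
λ = λ' - Δλ
λ = 60.3158 - 4.8158
λ = 55.5000 pm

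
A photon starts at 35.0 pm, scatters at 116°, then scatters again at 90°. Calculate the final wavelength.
40.9162 pm

Apply Compton shift twice:

First scattering at θ₁ = 116°:
Δλ₁ = λ_C(1 - cos(116°))
Δλ₁ = 2.4263 × 1.4384
Δλ₁ = 3.4899 pm

After first scattering:
λ₁ = 35.0 + 3.4899 = 38.4899 pm

Second scattering at θ₂ = 90°:
Δλ₂ = λ_C(1 - cos(90°))
Δλ₂ = 2.4263 × 1.0000
Δλ₂ = 2.4263 pm

Final wavelength:
λ₂ = 38.4899 + 2.4263 = 40.9162 pm

Total shift: Δλ_total = 3.4899 + 2.4263 = 5.9162 pm

(Intermediate values are shown rounded; full precision is carried through to the final answer.)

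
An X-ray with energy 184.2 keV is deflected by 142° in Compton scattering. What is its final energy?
112.0080 keV

First convert energy to wavelength:
λ = hc/E, with hc ≈ 1239.842 keV·pm (i.e. 1239.842 eV·nm)

For E = 184.2 keV = 184200 eV:
λ = 1239.842 keV·pm / 184.2 keV
λ = 6.7310 pm

Calculate the Compton shift:
Δλ = λ_C(1 - cos(142°)) = 2.4263 × 1.7880
Δλ = 4.3383 pm

Final wavelength:
λ' = 6.7310 + 4.3383 = 11.0692 pm

Final energy:
E' = hc/λ' = 1239.842 / 11.0692 = 112.0080 keV

(Intermediate values are shown rounded; full precision is carried through to the final answer.)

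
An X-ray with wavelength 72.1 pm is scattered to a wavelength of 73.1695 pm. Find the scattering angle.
56.00°

First find the wavelength shift:
Δλ = λ' - λ = 73.1695 - 72.1 = 1.0695 pm

Using Δλ = λ_C(1 - cos θ), with λ_C = h/(m_e·c) ≈ 2.42631024 pm:
cos θ = 1 - Δλ/λ_C
cos θ = 1 - 1.0695/2.42631024
cos θ = 0.559207

θ = arccos(0.559207)
θ = 56.00°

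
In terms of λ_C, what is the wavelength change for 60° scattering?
0.5000 λ_C

The Compton shift formula is:
Δλ = λ_C(1 - cos θ)

Dividing both sides by λ_C:
Δλ/λ_C = 1 - cos θ

For θ = 60°:
Δλ/λ_C = 1 - cos(60°)
Δλ/λ_C = 1 - 0.5000
Δλ/λ_C = 0.5000

This means the shift is 0.5000 × λ_C = 1.2132 pm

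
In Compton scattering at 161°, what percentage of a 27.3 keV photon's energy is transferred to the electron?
0.0942 (or 9.42%)

Calculate initial and final photon energies:

Initial: E₀ = 27.3 keV → λ₀ = 45.4155 pm
Compton shift: Δλ = 4.7204 pm
Final wavelength: λ' = 50.1359 pm
Final energy: E' = 24.7296 keV

Fractional energy loss:
(E₀ - E')/E₀ = (27.3000 - 24.7296)/27.3000
= 2.5704/27.3000
= 0.0942
= 9.42%

(Intermediate values are shown rounded; full precision is carried through to the final answer.)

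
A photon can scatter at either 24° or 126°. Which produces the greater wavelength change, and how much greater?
126° produces the larger shift by a factor of 18.366

Calculate both shifts using Δλ = λ_C(1 - cos θ):

For θ₁ = 24°:
Δλ₁ = 2.4263 × (1 - cos(24°))
Δλ₁ = 2.4263 × 0.0865
Δλ₁ = 0.2098 pm

For θ₂ = 126°:
Δλ₂ = 2.4263 × (1 - cos(126°))
Δλ₂ = 2.4263 × 1.5878
Δλ₂ = 3.8525 pm

The 126° angle produces the larger shift.
Ratio: 3.8525/0.2098 = 18.366

(Intermediate values are shown rounded; full precision is carried through to the final answer.)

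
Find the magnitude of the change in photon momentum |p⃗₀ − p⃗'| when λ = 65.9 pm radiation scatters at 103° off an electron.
1.5401e-23 kg·m/s

Photon momentum magnitude is p = h/λ.

Initial momentum:
p₀ = h/λ = 6.6261e-34/6.5900e-11 = 1.0055e-23 kg·m/s

After scattering:
λ' = λ + Δλ = 65.9 + 2.9721 = 68.8721 pm
p' = h/λ' = 6.6261e-34/6.8872e-11 = 9.6208e-24 kg·m/s

Momentum is a vector; the scattered photon's direction makes angle θ = 103° with the incident direction. The magnitude of the vector change Δp⃗ = p⃗₀ − p⃗' is found from the law of cosines:
|Δp⃗|² = p₀² + p'² − 2p₀p'cos θ
|Δp⃗|² = (1.0055e-23)² + (9.6208e-24)² − 2·1.0055e-23·9.6208e-24·cos(103°)
|Δp⃗| = 1.5401e-23 kg·m/s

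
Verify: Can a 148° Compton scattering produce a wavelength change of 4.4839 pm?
Yes, consistent

Calculate the expected shift for θ = 148°:

Δλ_expected = λ_C(1 - cos(148°))
Δλ_expected = 2.4263 × (1 - cos(148°))
Δλ_expected = 2.4263 × 1.8480
Δλ_expected = 4.4839 pm

Given shift: 4.4839 pm
Expected shift: 4.4839 pm
Difference: 0.0000 pm

The values match. This is consistent with Compton scattering at the stated angle.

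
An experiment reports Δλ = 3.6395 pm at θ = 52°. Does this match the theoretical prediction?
No, inconsistent

Calculate the expected shift for θ = 52°:

Δλ_expected = λ_C(1 - cos(52°))
Δλ_expected = 2.4263 × (1 - cos(52°))
Δλ_expected = 2.4263 × 0.3843
Δλ_expected = 0.9325 pm

Given shift: 3.6395 pm
Expected shift: 0.9325 pm
Difference: 2.7069 pm

The values do not match. The given shift corresponds to θ ≈ 120.0°, not 52°.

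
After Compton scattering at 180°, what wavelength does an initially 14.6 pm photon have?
19.4526 pm

Using the Compton formula: λ' = λ + λ_C(1 − cos θ)

For θ = 180°, cos θ = -1 (exact) = -1.0000, so:
1 − cos 180° = 1 − (-1) = 2.0000

Δλ = λ_C × 2.0000 = 2.4263 × 2.0000 = 4.8526 pm

λ' = 14.6 + 4.8526 = 19.4526 pm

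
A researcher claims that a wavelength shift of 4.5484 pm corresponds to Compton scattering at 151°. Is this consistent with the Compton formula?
Yes, consistent

Calculate the expected shift for θ = 151°:

Δλ_expected = λ_C(1 - cos(151°))
Δλ_expected = 2.4263 × (1 - cos(151°))
Δλ_expected = 2.4263 × 1.8746
Δλ_expected = 4.5484 pm

Given shift: 4.5484 pm
Expected shift: 4.5484 pm
Difference: 0.0000 pm

The values match. This is consistent with Compton scattering at the stated angle.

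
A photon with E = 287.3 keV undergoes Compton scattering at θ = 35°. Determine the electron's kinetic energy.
26.5161 keV

By energy conservation: K_e = E_initial - E_final

First find the scattered photon energy:
Initial wavelength: λ = hc/E = 4.3155 pm
Compton shift: Δλ = λ_C(1 - cos(35°)) = 0.4388 pm
Final wavelength: λ' = 4.3155 + 0.4388 = 4.7543 pm
Final photon energy: E' = hc/λ' = 260.7839 keV

Electron kinetic energy:
K_e = E - E' = 287.3000 - 260.7839 = 26.5161 keV

(Intermediate values are shown rounded; full precision is carried through to the final answer.)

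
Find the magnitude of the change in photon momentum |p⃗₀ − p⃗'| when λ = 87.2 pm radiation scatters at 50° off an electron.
6.3915e-24 kg·m/s

Photon momentum magnitude is p = h/λ.

Initial momentum:
p₀ = h/λ = 6.6261e-34/8.7200e-11 = 7.5987e-24 kg·m/s

After scattering:
λ' = λ + Δλ = 87.2 + 0.8667 = 88.0667 pm
p' = h/λ' = 6.6261e-34/8.8067e-11 = 7.5239e-24 kg·m/s

Momentum is a vector; the scattered photon's direction makes angle θ = 50° with the incident direction. The magnitude of the vector change Δp⃗ = p⃗₀ − p⃗' is found from the law of cosines:
|Δp⃗|² = p₀² + p'² − 2p₀p'cos θ
|Δp⃗|² = (7.5987e-24)² + (7.5239e-24)² − 2·7.5987e-24·7.5239e-24·cos(50°)
|Δp⃗| = 6.3915e-24 kg·m/s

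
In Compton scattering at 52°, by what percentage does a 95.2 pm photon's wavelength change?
0.9795%

Calculate the Compton shift:
Δλ = λ_C(1 - cos(52°))
Δλ = 2.4263 × (1 - cos(52°))
Δλ = 2.4263 × 0.3843
Δλ = 0.9325 pm

Percentage change:
(Δλ/λ₀) × 100 = (0.9325/95.2) × 100
= 0.9795%

(Intermediate values are shown rounded; full precision is carried through to the final answer.)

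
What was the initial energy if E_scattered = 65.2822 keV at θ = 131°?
82.8001 keV

Convert final energy to wavelength (hc ≈ 1239.842 keV·pm):
λ' = hc/E' = 1239.842 / 65.2822 = 18.9920 pm

Calculate the Compton shift:
Δλ = λ_C(1 - cos(131°))
Δλ = 2.4263 × (1 - cos(131°))
Δλ = 4.0181 pm

Initial wavelength:
λ = λ' - Δλ = 18.9920 - 4.0181 = 14.9739 pm

Initial energy:
E = hc/λ = 1239.842 / 14.9739 = 82.8001 keV

(Intermediate values are shown rounded; full precision is carried through to the final answer.)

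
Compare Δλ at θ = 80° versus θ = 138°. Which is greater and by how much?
138° produces the larger shift by a factor of 2.109

Calculate both shifts using Δλ = λ_C(1 - cos θ):

For θ₁ = 80°:
Δλ₁ = 2.4263 × (1 - cos(80°))
Δλ₁ = 2.4263 × 0.8264
Δλ₁ = 2.0050 pm

For θ₂ = 138°:
Δλ₂ = 2.4263 × (1 - cos(138°))
Δλ₂ = 2.4263 × 1.7431
Δλ₂ = 4.2294 pm

The 138° angle produces the larger shift.
Ratio: 4.2294/2.0050 = 2.109

(Intermediate values are shown rounded; full precision is carried through to the final answer.)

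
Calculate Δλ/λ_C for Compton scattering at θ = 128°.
1.6157 λ_C

The Compton shift formula is:
Δλ = λ_C(1 - cos θ)

Dividing both sides by λ_C:
Δλ/λ_C = 1 - cos θ

For θ = 128°:
Δλ/λ_C = 1 - cos(128°)
Δλ/λ_C = 1 - -0.6157
Δλ/λ_C = 1.6157

This means the shift is 1.6157 × λ_C = 3.9201 pm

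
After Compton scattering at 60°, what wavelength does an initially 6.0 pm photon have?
7.2132 pm

Using the Compton formula: λ' = λ + λ_C(1 − cos θ)

For θ = 60°, cos θ = 1/2 (exact) = 0.5000, so:
1 − cos 60° = 1 − (1/2) = 0.5000

Δλ = λ_C × 0.5000 = 2.4263 × 0.5000 = 1.2132 pm

λ' = 6.0 + 1.2132 = 7.2132 pm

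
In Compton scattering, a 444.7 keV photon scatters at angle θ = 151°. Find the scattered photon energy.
168.9975 keV

First convert energy to wavelength:
λ = hc/E, with hc ≈ 1239.842 keV·pm (i.e. 1239.842 eV·nm)

For E = 444.7 keV = 444700 eV:
λ = 1239.842 keV·pm / 444.7 keV
λ = 2.7880 pm

Calculate the Compton shift:
Δλ = λ_C(1 - cos(151°)) = 2.4263 × 1.8746
Δλ = 4.5484 pm

Final wavelength:
λ' = 2.7880 + 4.5484 = 7.3365 pm

Final energy:
E' = hc/λ' = 1239.842 / 7.3365 = 168.9975 keV

(Intermediate values are shown rounded; full precision is carried through to the final answer.)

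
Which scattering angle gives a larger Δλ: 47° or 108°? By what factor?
108° produces the larger shift by a factor of 4.116

Calculate both shifts using Δλ = λ_C(1 - cos θ):

For θ₁ = 47°:
Δλ₁ = 2.4263 × (1 - cos(47°))
Δλ₁ = 2.4263 × 0.3180
Δλ₁ = 0.7716 pm

For θ₂ = 108°:
Δλ₂ = 2.4263 × (1 - cos(108°))
Δλ₂ = 2.4263 × 1.3090
Δλ₂ = 3.1761 pm

The 108° angle produces the larger shift.
Ratio: 3.1761/0.7716 = 4.116

(Intermediate values are shown rounded; full precision is carried through to the final answer.)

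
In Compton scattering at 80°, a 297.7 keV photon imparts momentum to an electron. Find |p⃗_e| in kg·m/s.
1.7582e-22 kg·m/s

The electron is initially at rest, so by conservation of momentum:
p⃗_e = p⃗₀ − p⃗'  (incident photon momentum minus scattered photon momentum)

Photon momentum magnitudes (p = h/λ = E/c):
λ₀ = hc/E₀ = 4.1647 pm → p₀ = h/λ₀ = 1.5910e-22 kg·m/s
Δλ = λ_C(1 − cos 80°) = 2.0050 pm
λ' = 6.1697 pm → p' = h/λ' = 1.0740e-22 kg·m/s

The scattered photon makes angle θ = 80° with the incident direction, so by the law of cosines:
|p⃗_e|² = p₀² + p'² − 2p₀p'cos θ
|p⃗_e|² = (1.5910e-22)² + (1.0740e-22)² − 2·1.5910e-22·1.0740e-22·cos(80°)
|p⃗_e| = 1.7582e-22 kg·m/s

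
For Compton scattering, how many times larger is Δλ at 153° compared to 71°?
153° produces the larger shift by a factor of 2.804

Calculate both shifts using Δλ = λ_C(1 - cos θ):

For θ₁ = 71°:
Δλ₁ = 2.4263 × (1 - cos(71°))
Δλ₁ = 2.4263 × 0.6744
Δλ₁ = 1.6364 pm

For θ₂ = 153°:
Δλ₂ = 2.4263 × (1 - cos(153°))
Δλ₂ = 2.4263 × 1.8910
Δλ₂ = 4.5882 pm

The 153° angle produces the larger shift.
Ratio: 4.5882/1.6364 = 2.804

(Intermediate values are shown rounded; full precision is carried through to the final answer.)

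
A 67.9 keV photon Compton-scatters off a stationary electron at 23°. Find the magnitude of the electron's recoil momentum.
1.4398e-23 kg·m/s

The electron is initially at rest, so by conservation of momentum:
p⃗_e = p⃗₀ − p⃗'  (incident photon momentum minus scattered photon momentum)

Photon momentum magnitudes (p = h/λ = E/c):
λ₀ = hc/E₀ = 18.2598 pm → p₀ = h/λ₀ = 3.6288e-23 kg·m/s
Δλ = λ_C(1 − cos 23°) = 0.1929 pm
λ' = 18.4527 pm → p' = h/λ' = 3.5908e-23 kg·m/s

The scattered photon makes angle θ = 23° with the incident direction, so by the law of cosines:
|p⃗_e|² = p₀² + p'² − 2p₀p'cos θ
|p⃗_e|² = (3.6288e-23)² + (3.5908e-23)² − 2·3.6288e-23·3.5908e-23·cos(23°)
|p⃗_e| = 1.4398e-23 kg·m/s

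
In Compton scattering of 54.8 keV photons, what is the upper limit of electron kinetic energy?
9.6779 keV

Maximum energy transfer occurs at θ = 180° (backscattering).

Initial photon: E₀ = 54.8 keV → λ₀ = 22.6249 pm

Maximum Compton shift (at 180°):
Δλ_max = 2λ_C = 2 × 2.4263 = 4.8526 pm

Final wavelength:
λ' = 22.6249 + 4.8526 = 27.4775 pm

Minimum photon energy (maximum energy to electron):
E'_min = hc/λ' = 45.1221 keV

Maximum electron kinetic energy:
K_max = E₀ - E'_min = 54.8000 - 45.1221 = 9.6779 keV

(Intermediate values are shown rounded; full precision is carried through to the final answer.)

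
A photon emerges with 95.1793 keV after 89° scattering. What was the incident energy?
116.5000 keV

Convert final energy to wavelength (hc ≈ 1239.842 keV·pm):
λ' = hc/E' = 1239.842 / 95.1793 = 13.0264 pm

Calculate the Compton shift:
Δλ = λ_C(1 - cos(89°))
Δλ = 2.4263 × (1 - cos(89°))
Δλ = 2.3840 pm

Initial wavelength:
λ = λ' - Δλ = 13.0264 - 2.3840 = 10.6424 pm

Initial energy:
E = hc/λ = 1239.842 / 10.6424 = 116.5000 keV

(Intermediate values are shown rounded; full precision is carried through to the final answer.)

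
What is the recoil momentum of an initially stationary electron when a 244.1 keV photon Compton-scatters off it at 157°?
1.9490e-22 kg·m/s

The electron is initially at rest, so by conservation of momentum:
p⃗_e = p⃗₀ − p⃗'  (incident photon momentum minus scattered photon momentum)

Photon momentum magnitudes (p = h/λ = E/c):
λ₀ = hc/E₀ = 5.0792 pm → p₀ = h/λ₀ = 1.3045e-22 kg·m/s
Δλ = λ_C(1 − cos 157°) = 4.6597 pm
λ' = 9.7390 pm → p' = h/λ' = 6.8037e-23 kg·m/s

The scattered photon makes angle θ = 157° with the incident direction, so by the law of cosines:
|p⃗_e|² = p₀² + p'² − 2p₀p'cos θ
|p⃗_e|² = (1.3045e-22)² + (6.8037e-23)² − 2·1.3045e-22·6.8037e-23·cos(157°)
|p⃗_e| = 1.9490e-22 kg·m/s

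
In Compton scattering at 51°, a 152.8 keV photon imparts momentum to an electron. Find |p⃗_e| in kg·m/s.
6.7207e-23 kg·m/s

The electron is initially at rest, so by conservation of momentum:
p⃗_e = p⃗₀ − p⃗'  (incident photon momentum minus scattered photon momentum)

Photon momentum magnitudes (p = h/λ = E/c):
λ₀ = hc/E₀ = 8.1141 pm → p₀ = h/λ₀ = 8.1661e-23 kg·m/s
Δλ = λ_C(1 − cos 51°) = 0.8994 pm
λ' = 9.0135 pm → p' = h/λ' = 7.3512e-23 kg·m/s

The scattered photon makes angle θ = 51° with the incident direction, so by the law of cosines:
|p⃗_e|² = p₀² + p'² − 2p₀p'cos θ
|p⃗_e|² = (8.1661e-23)² + (7.3512e-23)² − 2·8.1661e-23·7.3512e-23·cos(51°)
|p⃗_e| = 6.7207e-23 kg·m/s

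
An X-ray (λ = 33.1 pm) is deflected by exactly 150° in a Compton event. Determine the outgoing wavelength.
37.6276 pm

Using the Compton formula: λ' = λ + λ_C(1 − cos θ)

For θ = 150°, cos θ = -√3/2 (exact) ≈ -0.8660, so:
1 − cos 150° = 1 − (-√3/2) ≈ 1.8660

Δλ = λ_C × 1.8660 = 2.4263 × 1.8660 = 4.5276 pm

λ' = 33.1 + 4.5276 = 37.6276 pm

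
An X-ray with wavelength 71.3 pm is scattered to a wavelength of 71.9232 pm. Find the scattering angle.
42.00°

First find the wavelength shift:
Δλ = λ' - λ = 71.9232 - 71.3 = 0.6232 pm

Using Δλ = λ_C(1 - cos θ), with λ_C = h/(m_e·c) ≈ 2.42631024 pm:
cos θ = 1 - Δλ/λ_C
cos θ = 1 - 0.6232/2.42631024
cos θ = 0.743149

θ = arccos(0.743149)
θ = 42.00°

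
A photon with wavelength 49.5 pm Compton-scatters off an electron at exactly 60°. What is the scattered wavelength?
50.7132 pm

Using the Compton formula: λ' = λ + λ_C(1 − cos θ)

For θ = 60°, cos θ = 1/2 (exact) = 0.5000, so:
1 − cos 60° = 1 − (1/2) = 0.5000

Δλ = λ_C × 0.5000 = 2.4263 × 0.5000 = 1.2132 pm

λ' = 49.5 + 1.2132 = 50.7132 pm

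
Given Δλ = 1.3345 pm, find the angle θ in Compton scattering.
63.26°

From the Compton formula Δλ = λ_C(1 - cos θ), we can solve for θ:

cos θ = 1 - Δλ/λ_C

Given:
- Δλ = 1.3345 pm
- λ_C = h/(m_e·c) ≈ 2.42631024 pm

cos θ = 1 - 1.3345/2.42631024
cos θ = 1 - 0.550012
cos θ = 0.449988

θ = arccos(0.449988)
θ = 63.26°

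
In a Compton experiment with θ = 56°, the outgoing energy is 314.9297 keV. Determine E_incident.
432.3999 keV

Convert final energy to wavelength (hc ≈ 1239.842 keV·pm):
λ' = hc/E' = 1239.842 / 314.9297 = 3.9369 pm

Calculate the Compton shift:
Δλ = λ_C(1 - cos(56°))
Δλ = 2.4263 × (1 - cos(56°))
Δλ = 1.0695 pm

Initial wavelength:
λ = λ' - Δλ = 3.9369 - 1.0695 = 2.8674 pm

Initial energy:
E = hc/λ = 1239.842 / 2.8674 = 432.3999 keV

(Intermediate values are shown rounded; full precision is carried through to the final answer.)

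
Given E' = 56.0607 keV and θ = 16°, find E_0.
56.3000 keV

Convert final energy to wavelength (hc ≈ 1239.842 keV·pm):
λ' = hc/E' = 1239.842 / 56.0607 = 22.1161 pm

Calculate the Compton shift:
Δλ = λ_C(1 - cos(16°))
Δλ = 2.4263 × (1 - cos(16°))
Δλ = 0.0940 pm

Initial wavelength:
λ = λ' - Δλ = 22.1161 - 0.0940 = 22.0221 pm

Initial energy:
E = hc/λ = 1239.842 / 22.0221 = 56.3000 keV

(Intermediate values are shown rounded; full precision is carried through to the final answer.)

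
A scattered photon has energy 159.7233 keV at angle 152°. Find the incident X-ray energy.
388.2001 keV

Convert final energy to wavelength (hc ≈ 1239.842 keV·pm):
λ' = hc/E' = 1239.842 / 159.7233 = 7.7624 pm

Calculate the Compton shift:
Δλ = λ_C(1 - cos(152°))
Δλ = 2.4263 × (1 - cos(152°))
Δλ = 4.5686 pm

Initial wavelength:
λ = λ' - Δλ = 7.7624 - 4.5686 = 3.1938 pm

Initial energy:
E = hc/λ = 1239.842 / 3.1938 = 388.2001 keV

(Intermediate values are shown rounded; full precision is carried through to the final answer.)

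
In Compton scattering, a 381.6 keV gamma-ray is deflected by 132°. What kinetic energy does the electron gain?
211.7328 keV

By energy conservation: K_e = E_initial - E_final

First find the scattered photon energy:
Initial wavelength: λ = hc/E = 3.2491 pm
Compton shift: Δλ = λ_C(1 - cos(132°)) = 4.0498 pm
Final wavelength: λ' = 3.2491 + 4.0498 = 7.2989 pm
Final photon energy: E' = hc/λ' = 169.8672 keV

Electron kinetic energy:
K_e = E - E' = 381.6000 - 169.8672 = 211.7328 keV

(Intermediate values are shown rounded; full precision is carried through to the final answer.)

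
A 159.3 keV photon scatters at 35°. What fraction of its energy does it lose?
0.0534 (or 5.34%)

Calculate initial and final photon energies:

Initial: E₀ = 159.3 keV → λ₀ = 7.7831 pm
Compton shift: Δλ = 0.4388 pm
Final wavelength: λ' = 8.2219 pm
Final energy: E' = 150.7983 keV

Fractional energy loss:
(E₀ - E')/E₀ = (159.3000 - 150.7983)/159.3000
= 8.5017/159.3000
= 0.0534
= 5.34%

(Intermediate values are shown rounded; full precision is carried through to the final answer.)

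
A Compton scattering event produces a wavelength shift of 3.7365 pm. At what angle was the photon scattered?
122.68°

From the Compton formula Δλ = λ_C(1 - cos θ), we can solve for θ:

cos θ = 1 - Δλ/λ_C

Given:
- Δλ = 3.7365 pm
- λ_C = h/(m_e·c) ≈ 2.42631024 pm

cos θ = 1 - 3.7365/2.42631024
cos θ = 1 - 1.539993
cos θ = -0.539993

θ = arccos(-0.539993)
θ = 122.68°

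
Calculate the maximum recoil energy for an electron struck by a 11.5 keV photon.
0.4953 keV

Maximum energy transfer occurs at θ = 180° (backscattering).

Initial photon: E₀ = 11.5 keV → λ₀ = 107.8123 pm

Maximum Compton shift (at 180°):
Δλ_max = 2λ_C = 2 × 2.4263 = 4.8526 pm

Final wavelength:
λ' = 107.8123 + 4.8526 = 112.6650 pm

Minimum photon energy (maximum energy to electron):
E'_min = hc/λ' = 11.0047 keV

Maximum electron kinetic energy:
K_max = E₀ - E'_min = 11.5000 - 11.0047 = 0.4953 keV

(Intermediate values are shown rounded; full precision is carried through to the final answer.)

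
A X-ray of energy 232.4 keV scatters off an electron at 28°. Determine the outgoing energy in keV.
220.6535 keV

First convert energy to wavelength:
λ = hc/E, with hc ≈ 1239.842 keV·pm (i.e. 1239.842 eV·nm)

For E = 232.4 keV = 232400 eV:
λ = 1239.842 keV·pm / 232.4 keV
λ = 5.3349 pm

Calculate the Compton shift:
Δλ = λ_C(1 - cos(28°)) = 2.4263 × 0.1171
Δλ = 0.2840 pm

Final wavelength:
λ' = 5.3349 + 0.2840 = 5.6190 pm

Final energy:
E' = hc/λ' = 1239.842 / 5.6190 = 220.6535 keV

(Intermediate values are shown rounded; full precision is carried through to the final answer.)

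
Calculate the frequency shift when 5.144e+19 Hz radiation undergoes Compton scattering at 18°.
1.027e+18 Hz (decrease)

Convert frequency to wavelength (c = 299792458 m/s):
λ₀ = c/f₀ = 299792458/5.144e+19 = 5.8280027e-12 m = 5.8280 pm

Calculate Compton shift:
Δλ = λ_C(1 - cos(18°)) = 0.1188 pm

Final wavelength:
λ' = λ₀ + Δλ = 5.8280 + 0.1188 = 5.9468 pm

Final frequency:
f' = c/λ' = 299792458/5.9467548e-12 = 5.0412783e+19 Hz

Frequency shift (decrease):
Δf = f₀ - f' = 5.144e+19 - 5.0412783e+19 = 1.027e+18 Hz

(Intermediate values are shown rounded; full precision is carried through to the final answer.)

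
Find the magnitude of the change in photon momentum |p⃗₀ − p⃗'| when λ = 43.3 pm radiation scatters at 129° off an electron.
2.6474e-23 kg·m/s

Photon momentum magnitude is p = h/λ.

Initial momentum:
p₀ = h/λ = 6.6261e-34/4.3300e-11 = 1.5303e-23 kg·m/s

After scattering:
λ' = λ + Δλ = 43.3 + 3.9532 = 47.2532 pm
p' = h/λ' = 6.6261e-34/4.7253e-11 = 1.4022e-23 kg·m/s

Momentum is a vector; the scattered photon's direction makes angle θ = 129° with the incident direction. The magnitude of the vector change Δp⃗ = p⃗₀ − p⃗' is found from the law of cosines:
|Δp⃗|² = p₀² + p'² − 2p₀p'cos θ
|Δp⃗|² = (1.5303e-23)² + (1.4022e-23)² − 2·1.5303e-23·1.4022e-23·cos(129°)
|Δp⃗| = 2.6474e-23 kg·m/s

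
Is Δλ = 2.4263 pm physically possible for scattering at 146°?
No, inconsistent

Calculate the expected shift for θ = 146°:

Δλ_expected = λ_C(1 - cos(146°))
Δλ_expected = 2.4263 × (1 - cos(146°))
Δλ_expected = 2.4263 × 1.8290
Δλ_expected = 4.4378 pm

Given shift: 2.4263 pm
Expected shift: 4.4378 pm
Difference: 2.0115 pm

The values do not match. The given shift corresponds to θ ≈ 90.0°, not 146°.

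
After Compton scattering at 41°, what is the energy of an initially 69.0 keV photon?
66.7879 keV

First convert energy to wavelength:
λ = hc/E, with hc ≈ 1239.842 keV·pm (i.e. 1239.842 eV·nm)

For E = 69.0 keV = 69000 eV:
λ = 1239.842 keV·pm / 69.0 keV
λ = 17.9687 pm

Calculate the Compton shift:
Δλ = λ_C(1 - cos(41°)) = 2.4263 × 0.2453
Δλ = 0.5952 pm

Final wavelength:
λ' = 17.9687 + 0.5952 = 18.5639 pm

Final energy:
E' = hc/λ' = 1239.842 / 18.5639 = 66.7879 keV

(Intermediate values are shown rounded; full precision is carried through to the final answer.)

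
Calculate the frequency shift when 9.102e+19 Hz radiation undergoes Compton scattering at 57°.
2.286e+19 Hz (decrease)

Convert frequency to wavelength (c = 299792458 m/s):
λ₀ = c/f₀ = 299792458/9.102e+19 = 3.2936987e-12 m = 3.2937 pm

Calculate Compton shift:
Δλ = λ_C(1 - cos(57°)) = 1.1048 pm

Final wavelength:
λ' = λ₀ + Δλ = 3.2937 + 1.1048 = 4.3985 pm

Final frequency:
f' = c/λ' = 299792458/4.3985457e-12 = 6.8157177e+19 Hz

Frequency shift (decrease):
Δf = f₀ - f' = 9.102e+19 - 6.8157177e+19 = 2.286e+19 Hz

(Intermediate values are shown rounded; full precision is carried through to the final answer.)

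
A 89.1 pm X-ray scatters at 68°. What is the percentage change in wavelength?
1.7030%

Calculate the Compton shift:
Δλ = λ_C(1 - cos(68°))
Δλ = 2.4263 × (1 - cos(68°))
Δλ = 2.4263 × 0.6254
Δλ = 1.5174 pm

Percentage change:
(Δλ/λ₀) × 100 = (1.5174/89.1) × 100
= 1.7030%

(Intermediate values are shown rounded; full precision is carried through to the final answer.)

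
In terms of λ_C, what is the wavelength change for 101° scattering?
1.1908 λ_C

The Compton shift formula is:
Δλ = λ_C(1 - cos θ)

Dividing both sides by λ_C:
Δλ/λ_C = 1 - cos θ

For θ = 101°:
Δλ/λ_C = 1 - cos(101°)
Δλ/λ_C = 1 - -0.1908
Δλ/λ_C = 1.1908

This means the shift is 1.1908 × λ_C = 2.8893 pm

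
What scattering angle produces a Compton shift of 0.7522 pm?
46.37°

From the Compton formula Δλ = λ_C(1 - cos θ), we can solve for θ:

cos θ = 1 - Δλ/λ_C

Given:
- Δλ = 0.7522 pm
- λ_C = h/(m_e·c) ≈ 2.42631024 pm

cos θ = 1 - 0.7522/2.42631024
cos θ = 1 - 0.310018
cos θ = 0.689982

θ = arccos(0.689982)
θ = 46.37°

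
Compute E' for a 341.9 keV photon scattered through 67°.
242.8870 keV

First convert energy to wavelength:
λ = hc/E, with hc ≈ 1239.842 keV·pm (i.e. 1239.842 eV·nm)

For E = 341.9 keV = 341900 eV:
λ = 1239.842 keV·pm / 341.9 keV
λ = 3.6263 pm

Calculate the Compton shift:
Δλ = λ_C(1 - cos(67°)) = 2.4263 × 0.6093
Δλ = 1.4783 pm

Final wavelength:
λ' = 3.6263 + 1.4783 = 5.1046 pm

Final energy:
E' = hc/λ' = 1239.842 / 5.1046 = 242.8870 keV

(Intermediate values are shown rounded; full precision is carried through to the final answer.)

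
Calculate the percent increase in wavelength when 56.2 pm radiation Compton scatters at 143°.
7.7652%

Calculate the Compton shift:
Δλ = λ_C(1 - cos(143°))
Δλ = 2.4263 × (1 - cos(143°))
Δλ = 2.4263 × 1.7986
Δλ = 4.3640 pm

Percentage change:
(Δλ/λ₀) × 100 = (4.3640/56.2) × 100
= 7.7652%

(Intermediate values are shown rounded; full precision is carried through to the final answer.)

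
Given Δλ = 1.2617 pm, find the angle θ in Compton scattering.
61.32°

From the Compton formula Δλ = λ_C(1 - cos θ), we can solve for θ:

cos θ = 1 - Δλ/λ_C

Given:
- Δλ = 1.2617 pm
- λ_C = h/(m_e·c) ≈ 2.42631024 pm

cos θ = 1 - 1.2617/2.42631024
cos θ = 1 - 0.520008
cos θ = 0.479992

θ = arccos(0.479992)
θ = 61.32°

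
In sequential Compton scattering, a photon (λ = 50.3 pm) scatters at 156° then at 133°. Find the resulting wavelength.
59.0239 pm

Apply Compton shift twice:

First scattering at θ₁ = 156°:
Δλ₁ = λ_C(1 - cos(156°))
Δλ₁ = 2.4263 × 1.9135
Δλ₁ = 4.6429 pm

After first scattering:
λ₁ = 50.3 + 4.6429 = 54.9429 pm

Second scattering at θ₂ = 133°:
Δλ₂ = λ_C(1 - cos(133°))
Δλ₂ = 2.4263 × 1.6820
Δλ₂ = 4.0810 pm

Final wavelength:
λ₂ = 54.9429 + 4.0810 = 59.0239 pm

Total shift: Δλ_total = 4.6429 + 4.0810 = 8.7239 pm

(Intermediate values are shown rounded; full precision is carried through to the final answer.)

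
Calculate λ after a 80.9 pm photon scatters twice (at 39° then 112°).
84.7759 pm

Apply Compton shift twice:

First scattering at θ₁ = 39°:
Δλ₁ = λ_C(1 - cos(39°))
Δλ₁ = 2.4263 × 0.2229
Δλ₁ = 0.5407 pm

After first scattering:
λ₁ = 80.9 + 0.5407 = 81.4407 pm

Second scattering at θ₂ = 112°:
Δλ₂ = λ_C(1 - cos(112°))
Δλ₂ = 2.4263 × 1.3746
Δλ₂ = 3.3352 pm

Final wavelength:
λ₂ = 81.4407 + 3.3352 = 84.7759 pm

Total shift: Δλ_total = 0.5407 + 3.3352 = 3.8759 pm

(Intermediate values are shown rounded; full precision is carried through to the final answer.)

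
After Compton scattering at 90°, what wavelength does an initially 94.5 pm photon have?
96.9263 pm

Using the Compton formula: λ' = λ + λ_C(1 − cos θ)

For θ = 90°, cos θ = 0 (exact) = 0.0000, so:
1 − cos 90° = 1 − (0) = 1.0000

Δλ = λ_C × 1.0000 = 2.4263 × 1.0000 = 2.4263 pm

λ' = 94.5 + 2.4263 = 96.9263 pm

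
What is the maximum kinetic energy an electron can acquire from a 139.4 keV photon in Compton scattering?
49.2084 keV

Maximum energy transfer occurs at θ = 180° (backscattering).

Initial photon: E₀ = 139.4 keV → λ₀ = 8.8941 pm

Maximum Compton shift (at 180°):
Δλ_max = 2λ_C = 2 × 2.4263 = 4.8526 pm

Final wavelength:
λ' = 8.8941 + 4.8526 = 13.7468 pm

Minimum photon energy (maximum energy to electron):
E'_min = hc/λ' = 90.1916 keV

Maximum electron kinetic energy:
K_max = E₀ - E'_min = 139.4000 - 90.1916 = 49.2084 keV

(Intermediate values are shown rounded; full precision is carried through to the final answer.)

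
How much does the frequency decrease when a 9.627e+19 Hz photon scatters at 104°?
4.734e+19 Hz (decrease)

Convert frequency to wavelength (c = 299792458 m/s):
λ₀ = c/f₀ = 299792458/9.627e+19 = 3.1140798e-12 m = 3.1141 pm

Calculate Compton shift:
Δλ = λ_C(1 - cos(104°)) = 3.0133 pm

Final wavelength:
λ' = λ₀ + Δλ = 3.1141 + 3.0133 = 6.1274 pm

Final frequency:
f' = c/λ' = 299792458/6.1273676e-12 = 4.8926795e+19 Hz

Frequency shift (decrease):
Δf = f₀ - f' = 9.627e+19 - 4.8926795e+19 = 4.734e+19 Hz

(Intermediate values are shown rounded; full precision is carried through to the final answer.)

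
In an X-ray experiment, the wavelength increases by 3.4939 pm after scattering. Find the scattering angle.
116.10°

From the Compton formula Δλ = λ_C(1 - cos θ), we can solve for θ:

cos θ = 1 - Δλ/λ_C

Given:
- Δλ = 3.4939 pm
- λ_C = h/(m_e·c) ≈ 2.42631024 pm

cos θ = 1 - 3.4939/2.42631024
cos θ = 1 - 1.440005
cos θ = -0.440005

θ = arccos(-0.440005)
θ = 116.10°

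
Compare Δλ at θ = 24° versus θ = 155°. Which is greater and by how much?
155° produces the larger shift by a factor of 22.050

Calculate both shifts using Δλ = λ_C(1 - cos θ):

For θ₁ = 24°:
Δλ₁ = 2.4263 × (1 - cos(24°))
Δλ₁ = 2.4263 × 0.0865
Δλ₁ = 0.2098 pm

For θ₂ = 155°:
Δλ₂ = 2.4263 × (1 - cos(155°))
Δλ₂ = 2.4263 × 1.9063
Δλ₂ = 4.6253 pm

The 155° angle produces the larger shift.
Ratio: 4.6253/0.2098 = 22.050

(Intermediate values are shown rounded; full precision is carried through to the final answer.)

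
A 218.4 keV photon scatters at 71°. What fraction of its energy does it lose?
0.2238 (or 22.38%)

Calculate initial and final photon energies:

Initial: E₀ = 218.4 keV → λ₀ = 5.6769 pm
Compton shift: Δλ = 1.6364 pm
Final wavelength: λ' = 7.3133 pm
Final energy: E' = 169.5322 keV

Fractional energy loss:
(E₀ - E')/E₀ = (218.4000 - 169.5322)/218.4000
= 48.8678/218.4000
= 0.2238
= 22.38%

(Intermediate values are shown rounded; full precision is carried through to the final answer.)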